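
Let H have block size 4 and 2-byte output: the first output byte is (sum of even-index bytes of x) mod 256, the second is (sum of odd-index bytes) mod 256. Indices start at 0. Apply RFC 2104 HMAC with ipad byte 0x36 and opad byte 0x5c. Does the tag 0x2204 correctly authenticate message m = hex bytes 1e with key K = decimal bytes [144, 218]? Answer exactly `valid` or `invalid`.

valid

Key decimal bytes [144, 218] = 90 da is 2 bytes ≤ B = 4; zero-pad to 4 bytes: K' = 90 da 00 00.
K' ⊕ ipad = a6 ec 36 36; K' ⊕ opad = cc 86 5c 5c.
Inner hash: even-index sum = 250 mod 256 = 250; odd-index sum = 290 mod 256 = 34 → fa 22.
Outer hash (recomputed tag): even-index sum = 546 mod 256 = 34; odd-index sum = 260 mod 256 = 4 → 22 04.
Recomputed tag = 2204; claimed = 2204 → match.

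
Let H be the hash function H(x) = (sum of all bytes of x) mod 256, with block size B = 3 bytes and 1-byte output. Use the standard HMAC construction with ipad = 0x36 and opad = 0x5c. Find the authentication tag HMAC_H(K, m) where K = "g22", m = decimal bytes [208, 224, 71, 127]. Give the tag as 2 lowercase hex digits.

Key "g22" = 67 32 32 is exactly B = 3 bytes: K' = 67 32 32.
K' ⊕ ipad = 51 04 04.  K' ⊕ opad = 3b 6e 6e.
Inner input = (K'⊕ipad) ∥ m = 51 04 04 ∥ d0 e0 47 7f.
Inner hash: sum = 81+4+4+208+224+71+127 = 719; mod 256 = 207 → cf.
Outer input = (K'⊕opad) ∥ inner = 3b 6e 6e ∥ cf.
Outer hash (tag): sum = 59+110+110+207 = 486; mod 256 = 230 → e6.

e6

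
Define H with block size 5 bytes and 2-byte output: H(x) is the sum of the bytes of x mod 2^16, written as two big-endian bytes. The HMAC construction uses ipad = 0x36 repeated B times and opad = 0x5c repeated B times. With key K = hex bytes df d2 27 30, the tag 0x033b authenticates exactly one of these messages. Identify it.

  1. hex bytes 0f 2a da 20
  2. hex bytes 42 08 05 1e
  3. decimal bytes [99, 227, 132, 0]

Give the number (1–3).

3

Key hex bytes df d2 27 30 is 4 bytes ≤ B = 5; zero-pad to 5 bytes: K' = df d2 27 30 00.
K' ⊕ ipad = e9 e4 11 06 36; K' ⊕ opad = 83 8e 7b 6c 5c.
m1: inner = H(e9 e4 11 06 36 0f 2a da 20) = 03 4d; tag = H(83 8e 7b 6c 5c 03 4d) = 02a4
m2: inner = H(e9 e4 11 06 36 42 08 05 1e) = 02 87; tag = H(83 8e 7b 6c 5c 02 87) = 02dd
m3: inner = H(e9 e4 11 06 36 63 e3 84 00) = 03 e4; tag = H(83 8e 7b 6c 5c 03 e4) = 033b ← matches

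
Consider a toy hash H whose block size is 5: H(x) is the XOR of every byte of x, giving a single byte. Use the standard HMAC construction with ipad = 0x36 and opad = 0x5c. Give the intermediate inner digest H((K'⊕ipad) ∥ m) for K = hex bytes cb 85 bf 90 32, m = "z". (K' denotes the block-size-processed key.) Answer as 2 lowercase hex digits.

Key hex bytes cb 85 bf 90 32 is exactly B = 5 bytes: K' = cb 85 bf 90 32.
K' ⊕ ipad = fd b3 89 a6 04.
Inner input = fd b3 89 a6 04 ∥ 7a.
Inner hash: XOR fd⊕b3⊕89⊕a6⊕04⊕7a = 1f.

1f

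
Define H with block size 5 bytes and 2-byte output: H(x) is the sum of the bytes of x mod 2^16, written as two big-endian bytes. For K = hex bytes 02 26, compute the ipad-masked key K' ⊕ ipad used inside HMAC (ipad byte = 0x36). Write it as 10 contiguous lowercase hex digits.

Key hex bytes 02 26 is 2 bytes ≤ B = 5; zero-pad to 5 bytes: K' = 02 26 00 00 00.
XOR each byte with 0x36: 02⊕36=34, 26⊕36=10, 00⊕36=36, 00⊕36=36, 00⊕36=36.

3410363636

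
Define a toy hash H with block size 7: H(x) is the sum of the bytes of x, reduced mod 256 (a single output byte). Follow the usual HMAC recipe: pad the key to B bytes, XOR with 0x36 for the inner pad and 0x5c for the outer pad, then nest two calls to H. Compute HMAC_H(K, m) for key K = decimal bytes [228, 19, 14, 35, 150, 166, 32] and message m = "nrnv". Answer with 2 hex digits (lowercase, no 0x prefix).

Key decimal bytes [228, 19, 14, 35, 150, 166, 32] = e4 13 0e 23 96 a6 20 is exactly B = 7 bytes: K' = e4 13 0e 23 96 a6 20.
K' ⊕ ipad = d2 25 38 15 a0 90 16.  K' ⊕ opad = b8 4f 52 7f ca fa 7c.
Inner input = (K'⊕ipad) ∥ m = d2 25 38 15 a0 90 16 ∥ 6e 72 6e 76.
Inner hash: sum = 210+37+56+21+160+144+22+110+114+110+118 = 1102; mod 256 = 78 → 4e.
Outer input = (K'⊕opad) ∥ inner = b8 4f 52 7f ca fa 7c ∥ 4e.
Outer hash (tag): sum = 184+79+82+127+202+250+124+78 = 1126; mod 256 = 102 → 66.

66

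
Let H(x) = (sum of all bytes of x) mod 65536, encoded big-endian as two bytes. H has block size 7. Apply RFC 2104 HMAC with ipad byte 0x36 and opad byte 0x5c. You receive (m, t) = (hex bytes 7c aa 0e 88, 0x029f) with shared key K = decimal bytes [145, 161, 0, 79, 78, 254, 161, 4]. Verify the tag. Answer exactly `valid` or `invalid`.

Key decimal bytes [145, 161, 0, 79, 78, 254, 161, 4] = 91 a1 00 4f 4e fe a1 04 is 8 bytes > B = 7, so hash it first: H(key) = 03 72, then zero-pad to 7 bytes: K' = 03 72 00 00 00 00 00.
K' ⊕ ipad = 35 44 36 36 36 36 36; K' ⊕ opad = 5f 2e 5c 5c 5c 5c 5c.
Inner hash: sum = 53+68+54+54+54+54+54+124+170+14+136 = 835 → 03 43.
Outer hash (recomputed tag): sum = 95+46+92+92+92+92+92+3+67 = 671 → 02 9f.
Recomputed tag = 029f; claimed = 029f → match.

valid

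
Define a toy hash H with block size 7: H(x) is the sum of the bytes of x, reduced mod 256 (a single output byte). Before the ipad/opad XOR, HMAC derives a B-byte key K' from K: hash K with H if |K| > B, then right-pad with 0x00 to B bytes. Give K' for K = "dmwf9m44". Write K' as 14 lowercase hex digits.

|K| = 8 > B = 7, so first hash the key.
H(K): sum = 100+109+119+102+57+109+52+52 = 700; mod 256 = 188 → bc.
Zero-pad H(K) = bc to 7 bytes: K' = bc 00 00 00 00 00 00.

bc000000000000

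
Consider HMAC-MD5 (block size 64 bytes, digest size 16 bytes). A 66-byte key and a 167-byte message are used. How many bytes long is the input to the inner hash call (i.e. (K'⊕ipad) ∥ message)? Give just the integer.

Key is 66 > 64 bytes, so it is hashed to 16 bytes then zero-padded to 64: |K'| = 64.
Inner input = (K'⊕ipad) ∥ m → 64 + 167 = 231 bytes.

231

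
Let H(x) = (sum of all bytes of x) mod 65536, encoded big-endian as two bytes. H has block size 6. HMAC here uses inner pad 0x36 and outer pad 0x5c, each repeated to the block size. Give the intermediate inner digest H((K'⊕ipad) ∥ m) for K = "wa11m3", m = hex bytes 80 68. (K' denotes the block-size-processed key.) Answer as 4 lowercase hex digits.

Key "wa11m3" = 77 61 31 31 6d 33 is exactly B = 6 bytes: K' = 77 61 31 31 6d 33.
K' ⊕ ipad = 41 57 07 07 5b 05.
Inner input = 41 57 07 07 5b 05 ∥ 80 68.
Inner hash: sum = 65+87+7+7+91+5+128+104 = 494 → 01 ee.

01ee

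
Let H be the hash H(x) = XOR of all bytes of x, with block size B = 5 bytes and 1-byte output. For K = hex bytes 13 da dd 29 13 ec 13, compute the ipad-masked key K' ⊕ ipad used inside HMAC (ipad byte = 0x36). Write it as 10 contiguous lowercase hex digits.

e736363636

Key hex bytes 13 da dd 29 13 ec 13 is 7 bytes > B = 5, so hash it first: H(key) = d1, then zero-pad to 5 bytes: K' = d1 00 00 00 00.
XOR each byte with 0x36: d1⊕36=e7, 00⊕36=36, 00⊕36=36, 00⊕36=36, 00⊕36=36.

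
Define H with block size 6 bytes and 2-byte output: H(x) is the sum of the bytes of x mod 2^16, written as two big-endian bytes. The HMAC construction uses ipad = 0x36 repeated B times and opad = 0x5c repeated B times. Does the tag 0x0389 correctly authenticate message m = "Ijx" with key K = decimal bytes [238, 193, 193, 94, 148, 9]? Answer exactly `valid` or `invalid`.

invalid

Key decimal bytes [238, 193, 193, 94, 148, 9] = ee c1 c1 5e 94 09 is exactly B = 6 bytes: K' = ee c1 c1 5e 94 09.
K' ⊕ ipad = d8 f7 f7 68 a2 3f; K' ⊕ opad = b2 9d 9d 02 c8 55.
Inner hash: sum = 216+247+247+104+162+63+73+106+120 = 1338 → 05 3a.
Outer hash (recomputed tag): sum = 178+157+157+2+200+85+5+58 = 842 → 03 4a.
Recomputed tag = 034a; claimed = 0389 → mismatch.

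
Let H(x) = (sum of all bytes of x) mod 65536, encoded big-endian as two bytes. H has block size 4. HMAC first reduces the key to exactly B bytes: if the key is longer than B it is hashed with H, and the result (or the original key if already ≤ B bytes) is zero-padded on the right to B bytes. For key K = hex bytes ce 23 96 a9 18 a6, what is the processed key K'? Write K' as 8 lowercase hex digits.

02ee0000

|K| = 6 > B = 4, so first hash the key.
H(K): sum = 206+35+150+169+24+166 = 750 → 02 ee.
Zero-pad H(K) = 02 ee to 4 bytes: K' = 02 ee 00 00.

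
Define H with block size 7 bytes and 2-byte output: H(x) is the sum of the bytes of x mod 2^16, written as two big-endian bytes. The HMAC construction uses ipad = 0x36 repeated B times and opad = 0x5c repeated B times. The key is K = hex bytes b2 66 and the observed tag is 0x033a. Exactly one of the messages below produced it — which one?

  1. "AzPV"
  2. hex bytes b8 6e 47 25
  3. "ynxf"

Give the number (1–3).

1

Key hex bytes b2 66 is 2 bytes ≤ B = 7; zero-pad to 7 bytes: K' = b2 66 00 00 00 00 00.
K' ⊕ ipad = 84 50 36 36 36 36 36; K' ⊕ opad = ee 3a 5c 5c 5c 5c 5c.
m1: inner = H(84 50 36 36 36 36 36 41 7a 50 56) = 03 43; tag = H(ee 3a 5c 5c 5c 5c 5c 03 43) = 033a ← matches
m2: inner = H(84 50 36 36 36 36 36 b8 6e 47 25) = 03 74; tag = H(ee 3a 5c 5c 5c 5c 5c 03 74) = 036b
m3: inner = H(84 50 36 36 36 36 36 79 6e 78 66) = 03 a7; tag = H(ee 3a 5c 5c 5c 5c 5c 03 a7) = 039e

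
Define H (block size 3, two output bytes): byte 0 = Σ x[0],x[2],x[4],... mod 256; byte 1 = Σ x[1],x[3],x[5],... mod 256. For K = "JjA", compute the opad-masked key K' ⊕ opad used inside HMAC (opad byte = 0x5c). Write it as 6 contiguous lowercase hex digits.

Key "JjA" = 4a 6a 41 is exactly B = 3 bytes: K' = 4a 6a 41.
XOR each byte with 0x5c: 4a⊕5c=16, 6a⊕5c=36, 41⊕5c=1d.

16361d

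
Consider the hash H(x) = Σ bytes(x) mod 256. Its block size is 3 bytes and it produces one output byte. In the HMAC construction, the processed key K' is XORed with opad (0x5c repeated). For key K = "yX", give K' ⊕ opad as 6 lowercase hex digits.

Key "yX" = 79 58 is 2 bytes ≤ B = 3; zero-pad to 3 bytes: K' = 79 58 00.
XOR each byte with 0x5c: 79⊕5c=25, 58⊕5c=04, 00⊕5c=5c.

25045c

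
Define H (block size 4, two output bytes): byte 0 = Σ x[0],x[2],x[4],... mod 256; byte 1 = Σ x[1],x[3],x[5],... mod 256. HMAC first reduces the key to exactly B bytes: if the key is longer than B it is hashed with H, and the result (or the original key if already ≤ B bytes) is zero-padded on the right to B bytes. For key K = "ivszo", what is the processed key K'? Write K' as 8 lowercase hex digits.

4bf00000

|K| = 5 > B = 4, so first hash the key.
H(K): even-index sum = 331 mod 256 = 75; odd-index sum = 240 mod 256 = 240 → 4b f0.
Zero-pad H(K) = 4b f0 to 4 bytes: K' = 4b f0 00 00.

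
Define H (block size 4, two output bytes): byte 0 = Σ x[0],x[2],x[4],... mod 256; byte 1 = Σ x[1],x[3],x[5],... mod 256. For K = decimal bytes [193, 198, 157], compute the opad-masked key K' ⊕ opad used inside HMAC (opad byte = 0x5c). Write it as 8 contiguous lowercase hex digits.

Key decimal bytes [193, 198, 157] = c1 c6 9d is 3 bytes ≤ B = 4; zero-pad to 4 bytes: K' = c1 c6 9d 00.
XOR each byte with 0x5c: c1⊕5c=9d, c6⊕5c=9a, 9d⊕5c=c1, 00⊕5c=5c.

9d9ac15c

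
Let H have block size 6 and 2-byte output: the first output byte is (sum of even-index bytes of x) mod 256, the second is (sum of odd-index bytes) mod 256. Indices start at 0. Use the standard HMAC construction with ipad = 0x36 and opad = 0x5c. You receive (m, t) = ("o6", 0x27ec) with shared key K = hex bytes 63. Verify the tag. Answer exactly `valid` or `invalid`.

Key hex bytes 63 is 1 byte ≤ B = 6; zero-pad to 6 bytes: K' = 63 00 00 00 00 00.
K' ⊕ ipad = 55 36 36 36 36 36; K' ⊕ opad = 3f 5c 5c 5c 5c 5c.
Inner hash: even-index sum = 304 mod 256 = 48; odd-index sum = 216 mod 256 = 216 → 30 d8.
Outer hash (recomputed tag): even-index sum = 295 mod 256 = 39; odd-index sum = 492 mod 256 = 236 → 27 ec.
Recomputed tag = 27ec; claimed = 27ec → match.

valid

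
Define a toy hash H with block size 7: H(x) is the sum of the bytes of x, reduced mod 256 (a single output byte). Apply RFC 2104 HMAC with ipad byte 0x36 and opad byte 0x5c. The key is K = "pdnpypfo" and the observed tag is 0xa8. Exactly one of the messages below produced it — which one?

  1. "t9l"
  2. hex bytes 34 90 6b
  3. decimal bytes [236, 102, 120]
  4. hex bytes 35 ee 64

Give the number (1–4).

3

Key "pdnpypfo" = 70 64 6e 70 79 70 66 6f is 8 bytes > B = 7, so hash it first: H(key) = 70, then zero-pad to 7 bytes: K' = 70 00 00 00 00 00 00.
K' ⊕ ipad = 46 36 36 36 36 36 36; K' ⊕ opad = 2c 5c 5c 5c 5c 5c 5c.
m1: inner = H(46 36 36 36 36 36 36 74 39 6c) = a3; tag = H(2c 5c 5c 5c 5c 5c 5c a3) = f7
m2: inner = H(46 36 36 36 36 36 36 34 90 6b) = b9; tag = H(2c 5c 5c 5c 5c 5c 5c b9) = 0d
m3: inner = H(46 36 36 36 36 36 36 ec 66 78) = 54; tag = H(2c 5c 5c 5c 5c 5c 5c 54) = a8 ← matches
m4: inner = H(46 36 36 36 36 36 36 35 ee 64) = 11; tag = H(2c 5c 5c 5c 5c 5c 5c 11) = 65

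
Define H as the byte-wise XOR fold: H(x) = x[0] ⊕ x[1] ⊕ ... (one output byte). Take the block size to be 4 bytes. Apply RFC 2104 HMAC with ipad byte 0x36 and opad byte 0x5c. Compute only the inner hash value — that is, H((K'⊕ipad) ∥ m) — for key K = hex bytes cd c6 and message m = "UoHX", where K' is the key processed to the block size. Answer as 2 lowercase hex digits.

Key hex bytes cd c6 is 2 bytes ≤ B = 4; zero-pad to 4 bytes: K' = cd c6 00 00.
K' ⊕ ipad = fb f0 36 36.
Inner input = fb f0 36 36 ∥ 55 6f 48 58.
Inner hash: XOR fb⊕f0⊕36⊕36⊕55⊕6f⊕48⊕58 = 21.

21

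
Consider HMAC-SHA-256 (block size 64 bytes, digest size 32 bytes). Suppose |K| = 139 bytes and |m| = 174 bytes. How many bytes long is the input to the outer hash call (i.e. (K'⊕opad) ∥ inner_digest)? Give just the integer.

96

Key is 139 > 64 bytes, so it is hashed to 32 bytes then zero-padded to 64: |K'| = 64.
Outer input = (K'⊕opad) ∥ H(inner) → 64 + 32 = 96 bytes.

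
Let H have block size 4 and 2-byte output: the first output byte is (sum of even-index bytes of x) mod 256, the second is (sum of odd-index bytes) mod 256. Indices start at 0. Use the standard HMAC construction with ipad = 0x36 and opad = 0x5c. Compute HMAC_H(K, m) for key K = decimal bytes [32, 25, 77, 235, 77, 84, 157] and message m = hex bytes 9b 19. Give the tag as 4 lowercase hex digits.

991d

Key decimal bytes [32, 25, 77, 235, 77, 84, 157] = 20 19 4d eb 4d 54 9d is 7 bytes > B = 4, so hash it first: H(key) = 57 58, then zero-pad to 4 bytes: K' = 57 58 00 00.
K' ⊕ ipad = 61 6e 36 36.  K' ⊕ opad = 0b 04 5c 5c.
Inner input = (K'⊕ipad) ∥ m = 61 6e 36 36 ∥ 9b 19.
Inner hash: even-index sum = 306 mod 256 = 50; odd-index sum = 189 mod 256 = 189 → 32 bd.
Outer input = (K'⊕opad) ∥ inner = 0b 04 5c 5c ∥ 32 bd.
Outer hash (tag): even-index sum = 153 mod 256 = 153; odd-index sum = 285 mod 256 = 29 → 99 1d.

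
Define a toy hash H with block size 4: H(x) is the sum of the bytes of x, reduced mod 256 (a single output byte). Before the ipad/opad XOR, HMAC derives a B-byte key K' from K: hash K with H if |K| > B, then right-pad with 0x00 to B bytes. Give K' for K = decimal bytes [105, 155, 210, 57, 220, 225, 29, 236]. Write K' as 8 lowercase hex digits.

|K| = 8 > B = 4, so first hash the key.
H(K): sum = 105+155+210+57+220+225+29+236 = 1237; mod 256 = 213 → d5.
Zero-pad H(K) = d5 to 4 bytes: K' = d5 00 00 00.

d5000000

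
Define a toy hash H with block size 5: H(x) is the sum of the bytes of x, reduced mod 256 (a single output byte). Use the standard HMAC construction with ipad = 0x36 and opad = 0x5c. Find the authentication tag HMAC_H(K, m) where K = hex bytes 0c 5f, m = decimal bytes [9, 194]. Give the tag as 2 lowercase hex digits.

Key hex bytes 0c 5f is 2 bytes ≤ B = 5; zero-pad to 5 bytes: K' = 0c 5f 00 00 00.
K' ⊕ ipad = 3a 69 36 36 36.  K' ⊕ opad = 50 03 5c 5c 5c.
Inner input = (K'⊕ipad) ∥ m = 3a 69 36 36 36 ∥ 09 c2.
Inner hash: sum = 58+105+54+54+54+9+194 = 528; mod 256 = 16 → 10.
Outer input = (K'⊕opad) ∥ inner = 50 03 5c 5c 5c ∥ 10.
Outer hash (tag): sum = 80+3+92+92+92+16 = 375; mod 256 = 119 → 77.

77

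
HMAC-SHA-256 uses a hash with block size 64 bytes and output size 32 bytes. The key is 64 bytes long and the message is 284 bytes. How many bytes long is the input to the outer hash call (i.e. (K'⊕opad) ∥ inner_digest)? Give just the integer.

Key is 64 ≤ 64 bytes, zero-padded: |K'| = 64.
Outer input = (K'⊕opad) ∥ H(inner) → 64 + 32 = 96 bytes.

96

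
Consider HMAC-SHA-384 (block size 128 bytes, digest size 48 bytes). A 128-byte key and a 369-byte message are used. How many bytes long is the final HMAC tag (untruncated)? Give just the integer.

48

The tag is one SHA-384 digest: 48 bytes.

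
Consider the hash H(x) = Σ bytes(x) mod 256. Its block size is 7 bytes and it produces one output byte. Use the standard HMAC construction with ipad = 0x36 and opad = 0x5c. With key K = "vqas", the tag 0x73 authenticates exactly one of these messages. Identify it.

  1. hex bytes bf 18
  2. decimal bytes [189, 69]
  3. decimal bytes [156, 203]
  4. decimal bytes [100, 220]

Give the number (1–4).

Key "vqas" = 76 71 61 73 is 4 bytes ≤ B = 7; zero-pad to 7 bytes: K' = 76 71 61 73 00 00 00.
K' ⊕ ipad = 40 47 57 45 36 36 36; K' ⊕ opad = 2a 2d 3d 2f 5c 5c 5c.
m1: inner = H(40 47 57 45 36 36 36 bf 18) = 9c; tag = H(2a 2d 3d 2f 5c 5c 5c 9c) = 73 ← matches
m2: inner = H(40 47 57 45 36 36 36 bd 45) = c7; tag = H(2a 2d 3d 2f 5c 5c 5c c7) = 9e
m3: inner = H(40 47 57 45 36 36 36 9c cb) = 2c; tag = H(2a 2d 3d 2f 5c 5c 5c 2c) = 03
m4: inner = H(40 47 57 45 36 36 36 64 dc) = 05; tag = H(2a 2d 3d 2f 5c 5c 5c 05) = dc

1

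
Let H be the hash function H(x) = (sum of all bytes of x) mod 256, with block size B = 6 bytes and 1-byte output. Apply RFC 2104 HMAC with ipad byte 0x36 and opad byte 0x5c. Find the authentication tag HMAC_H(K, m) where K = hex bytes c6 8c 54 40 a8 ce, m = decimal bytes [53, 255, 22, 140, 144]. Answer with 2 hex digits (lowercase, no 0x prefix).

92

Key hex bytes c6 8c 54 40 a8 ce is exactly B = 6 bytes: K' = c6 8c 54 40 a8 ce.
K' ⊕ ipad = f0 ba 62 76 9e f8.  K' ⊕ opad = 9a d0 08 1c f4 92.
Inner input = (K'⊕ipad) ∥ m = f0 ba 62 76 9e f8 ∥ 35 ff 16 8c 90.
Inner hash: sum = 240+186+98+118+158+248+53+255+22+140+144 = 1662; mod 256 = 126 → 7e.
Outer input = (K'⊕opad) ∥ inner = 9a d0 08 1c f4 92 ∥ 7e.
Outer hash (tag): sum = 154+208+8+28+244+146+126 = 914; mod 256 = 146 → 92.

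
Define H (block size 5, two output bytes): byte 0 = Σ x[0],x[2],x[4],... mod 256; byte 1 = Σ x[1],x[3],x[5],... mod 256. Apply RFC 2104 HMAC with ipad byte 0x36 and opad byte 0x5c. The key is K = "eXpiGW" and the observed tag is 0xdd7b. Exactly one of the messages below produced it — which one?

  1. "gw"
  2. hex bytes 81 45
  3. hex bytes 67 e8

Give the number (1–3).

2

Key "eXpiGW" = 65 58 70 69 47 57 is 6 bytes > B = 5, so hash it first: H(key) = 1c 18, then zero-pad to 5 bytes: K' = 1c 18 00 00 00.
K' ⊕ ipad = 2a 2e 36 36 36; K' ⊕ opad = 40 44 5c 5c 5c.
m1: inner = H(2a 2e 36 36 36 67 77) = 0d cb; tag = H(40 44 5c 5c 5c 0d cb) = c3ad
m2: inner = H(2a 2e 36 36 36 81 45) = db e5; tag = H(40 44 5c 5c 5c db e5) = dd7b ← matches
m3: inner = H(2a 2e 36 36 36 67 e8) = 7e cb; tag = H(40 44 5c 5c 5c 7e cb) = c31e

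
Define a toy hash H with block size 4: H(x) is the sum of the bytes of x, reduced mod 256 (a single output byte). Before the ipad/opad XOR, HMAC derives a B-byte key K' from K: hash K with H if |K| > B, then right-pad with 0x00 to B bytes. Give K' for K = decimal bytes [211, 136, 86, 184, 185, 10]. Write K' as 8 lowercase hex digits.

2c000000

|K| = 6 > B = 4, so first hash the key.
H(K): sum = 211+136+86+184+185+10 = 812; mod 256 = 44 → 2c.
Zero-pad H(K) = 2c to 4 bytes: K' = 2c 00 00 00.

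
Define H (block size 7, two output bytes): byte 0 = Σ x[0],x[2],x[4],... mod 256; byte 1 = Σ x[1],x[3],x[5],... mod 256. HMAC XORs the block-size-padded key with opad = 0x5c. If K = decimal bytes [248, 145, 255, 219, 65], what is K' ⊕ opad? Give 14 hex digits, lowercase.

Key decimal bytes [248, 145, 255, 219, 65] = f8 91 ff db 41 is 5 bytes ≤ B = 7; zero-pad to 7 bytes: K' = f8 91 ff db 41 00 00.
XOR each byte with 0x5c: f8⊕5c=a4, 91⊕5c=cd, ff⊕5c=a3, db⊕5c=87, 41⊕5c=1d, 00⊕5c=5c, 00⊕5c=5c.

a4cda3871d5c5c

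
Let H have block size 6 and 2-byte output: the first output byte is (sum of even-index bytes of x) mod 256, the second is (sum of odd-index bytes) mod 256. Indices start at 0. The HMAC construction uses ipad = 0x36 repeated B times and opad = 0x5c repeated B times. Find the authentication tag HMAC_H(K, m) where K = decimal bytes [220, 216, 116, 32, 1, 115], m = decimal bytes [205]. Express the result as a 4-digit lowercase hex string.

3578

Key decimal bytes [220, 216, 116, 32, 1, 115] = dc d8 74 20 01 73 is exactly B = 6 bytes: K' = dc d8 74 20 01 73.
K' ⊕ ipad = ea ee 42 16 37 45.  K' ⊕ opad = 80 84 28 7c 5d 2f.
Inner input = (K'⊕ipad) ∥ m = ea ee 42 16 37 45 ∥ cd.
Inner hash: even-index sum = 560 mod 256 = 48; odd-index sum = 329 mod 256 = 73 → 30 49.
Outer input = (K'⊕opad) ∥ inner = 80 84 28 7c 5d 2f ∥ 30 49.
Outer hash (tag): even-index sum = 309 mod 256 = 53; odd-index sum = 376 mod 256 = 120 → 35 78.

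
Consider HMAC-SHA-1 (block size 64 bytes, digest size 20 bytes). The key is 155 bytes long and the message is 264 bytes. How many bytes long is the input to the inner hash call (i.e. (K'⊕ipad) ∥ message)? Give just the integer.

328

Key is 155 > 64 bytes, so it is hashed to 20 bytes then zero-padded to 64: |K'| = 64.
Inner input = (K'⊕ipad) ∥ m → 64 + 264 = 328 bytes.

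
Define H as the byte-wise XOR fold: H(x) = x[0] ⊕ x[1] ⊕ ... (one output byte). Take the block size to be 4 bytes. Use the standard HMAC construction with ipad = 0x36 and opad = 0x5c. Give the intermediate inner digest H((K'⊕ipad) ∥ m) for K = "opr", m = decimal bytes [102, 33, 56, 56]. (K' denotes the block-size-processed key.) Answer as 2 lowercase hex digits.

Key "opr" = 6f 70 72 is 3 bytes ≤ B = 4; zero-pad to 4 bytes: K' = 6f 70 72 00.
K' ⊕ ipad = 59 46 44 36.
Inner input = 59 46 44 36 ∥ 66 21 38 38.
Inner hash: XOR 59⊕46⊕44⊕36⊕66⊕21⊕38⊕38 = 2a.

2a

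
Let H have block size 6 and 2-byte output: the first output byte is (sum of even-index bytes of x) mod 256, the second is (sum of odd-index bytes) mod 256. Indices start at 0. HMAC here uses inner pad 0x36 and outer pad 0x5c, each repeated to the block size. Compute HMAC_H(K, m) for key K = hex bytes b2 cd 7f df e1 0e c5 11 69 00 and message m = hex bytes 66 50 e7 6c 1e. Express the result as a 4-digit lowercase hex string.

2174

Key hex bytes b2 cd 7f df e1 0e c5 11 69 00 is 10 bytes > B = 6, so hash it first: H(key) = 40 cb, then zero-pad to 6 bytes: K' = 40 cb 00 00 00 00.
K' ⊕ ipad = 76 fd 36 36 36 36.  K' ⊕ opad = 1c 97 5c 5c 5c 5c.
Inner input = (K'⊕ipad) ∥ m = 76 fd 36 36 36 36 ∥ 66 50 e7 6c 1e.
Inner hash: even-index sum = 589 mod 256 = 77; odd-index sum = 549 mod 256 = 37 → 4d 25.
Outer input = (K'⊕opad) ∥ inner = 1c 97 5c 5c 5c 5c ∥ 4d 25.
Outer hash (tag): even-index sum = 289 mod 256 = 33; odd-index sum = 372 mod 256 = 116 → 21 74.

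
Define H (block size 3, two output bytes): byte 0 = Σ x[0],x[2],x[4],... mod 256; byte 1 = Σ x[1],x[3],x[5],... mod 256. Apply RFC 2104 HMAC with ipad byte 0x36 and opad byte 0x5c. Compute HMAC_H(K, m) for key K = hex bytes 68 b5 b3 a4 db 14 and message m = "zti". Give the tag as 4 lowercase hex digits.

Key hex bytes 68 b5 b3 a4 db 14 is 6 bytes > B = 3, so hash it first: H(key) = f6 6d, then zero-pad to 3 bytes: K' = f6 6d 00.
K' ⊕ ipad = c0 5b 36.  K' ⊕ opad = aa 31 5c.
Inner input = (K'⊕ipad) ∥ m = c0 5b 36 ∥ 7a 74 69.
Inner hash: even-index sum = 362 mod 256 = 106; odd-index sum = 318 mod 256 = 62 → 6a 3e.
Outer input = (K'⊕opad) ∥ inner = aa 31 5c ∥ 6a 3e.
Outer hash (tag): even-index sum = 324 mod 256 = 68; odd-index sum = 155 mod 256 = 155 → 44 9b.

449b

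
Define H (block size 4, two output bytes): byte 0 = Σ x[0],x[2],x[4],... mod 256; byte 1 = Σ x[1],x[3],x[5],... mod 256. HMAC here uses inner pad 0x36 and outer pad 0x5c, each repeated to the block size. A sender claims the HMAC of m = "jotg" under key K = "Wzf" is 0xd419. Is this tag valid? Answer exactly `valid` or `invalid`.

invalid

Key "Wzf" = 57 7a 66 is 3 bytes ≤ B = 4; zero-pad to 4 bytes: K' = 57 7a 66 00.
K' ⊕ ipad = 61 4c 50 36; K' ⊕ opad = 0b 26 3a 5c.
Inner hash: even-index sum = 399 mod 256 = 143; odd-index sum = 344 mod 256 = 88 → 8f 58.
Outer hash (recomputed tag): even-index sum = 212 mod 256 = 212; odd-index sum = 218 mod 256 = 218 → d4 da.
Recomputed tag = d4da; claimed = d419 → mismatch.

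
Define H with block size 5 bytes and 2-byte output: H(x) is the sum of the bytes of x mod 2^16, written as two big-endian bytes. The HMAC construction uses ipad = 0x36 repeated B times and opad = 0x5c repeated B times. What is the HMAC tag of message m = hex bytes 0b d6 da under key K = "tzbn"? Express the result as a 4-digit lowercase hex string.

Key "tzbn" = 74 7a 62 6e is 4 bytes ≤ B = 5; zero-pad to 5 bytes: K' = 74 7a 62 6e 00.
K' ⊕ ipad = 42 4c 54 58 36.  K' ⊕ opad = 28 26 3e 32 5c.
Inner input = (K'⊕ipad) ∥ m = 42 4c 54 58 36 ∥ 0b d6 da.
Inner hash: sum = 66+76+84+88+54+11+214+218 = 811 → 03 2b.
Outer input = (K'⊕opad) ∥ inner = 28 26 3e 32 5c ∥ 03 2b.
Outer hash (tag): sum = 40+38+62+50+92+3+43 = 328 → 01 48.

0148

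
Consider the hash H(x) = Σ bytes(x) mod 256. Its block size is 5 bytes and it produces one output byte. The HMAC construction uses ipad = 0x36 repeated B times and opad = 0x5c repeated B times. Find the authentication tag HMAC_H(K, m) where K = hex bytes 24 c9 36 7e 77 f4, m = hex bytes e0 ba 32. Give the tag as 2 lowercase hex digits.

Key hex bytes 24 c9 36 7e 77 f4 is 6 bytes > B = 5, so hash it first: H(key) = 0c, then zero-pad to 5 bytes: K' = 0c 00 00 00 00.
K' ⊕ ipad = 3a 36 36 36 36.  K' ⊕ opad = 50 5c 5c 5c 5c.
Inner input = (K'⊕ipad) ∥ m = 3a 36 36 36 36 ∥ e0 ba 32.
Inner hash: sum = 58+54+54+54+54+224+186+50 = 734; mod 256 = 222 → de.
Outer input = (K'⊕opad) ∥ inner = 50 5c 5c 5c 5c ∥ de.
Outer hash (tag): sum = 80+92+92+92+92+222 = 670; mod 256 = 158 → 9e.

9e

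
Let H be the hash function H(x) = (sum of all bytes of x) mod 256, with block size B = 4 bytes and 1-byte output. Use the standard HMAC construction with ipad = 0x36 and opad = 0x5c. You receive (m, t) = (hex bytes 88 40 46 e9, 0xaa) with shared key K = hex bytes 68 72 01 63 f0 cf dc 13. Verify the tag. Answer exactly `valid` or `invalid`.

invalid

Key hex bytes 68 72 01 63 f0 cf dc 13 is 8 bytes > B = 4, so hash it first: H(key) = ec, then zero-pad to 4 bytes: K' = ec 00 00 00.
K' ⊕ ipad = da 36 36 36; K' ⊕ opad = b0 5c 5c 5c.
Inner hash: sum = 218+54+54+54+136+64+70+233 = 883; mod 256 = 115 → 73.
Outer hash (recomputed tag): sum = 176+92+92+92+115 = 567; mod 256 = 55 → 37.
Recomputed tag = 37; claimed = aa → mismatch.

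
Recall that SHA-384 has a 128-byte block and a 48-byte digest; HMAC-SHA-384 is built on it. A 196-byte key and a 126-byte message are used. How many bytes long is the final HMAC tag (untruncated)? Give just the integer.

The tag is one SHA-384 digest: 48 bytes.

48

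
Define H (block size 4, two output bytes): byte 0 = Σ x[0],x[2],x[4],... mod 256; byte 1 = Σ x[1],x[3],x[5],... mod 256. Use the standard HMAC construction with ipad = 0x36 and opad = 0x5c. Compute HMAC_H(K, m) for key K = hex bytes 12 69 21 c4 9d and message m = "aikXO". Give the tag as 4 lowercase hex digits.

1fdf

Key hex bytes 12 69 21 c4 9d is 5 bytes > B = 4, so hash it first: H(key) = d0 2d, then zero-pad to 4 bytes: K' = d0 2d 00 00.
K' ⊕ ipad = e6 1b 36 36.  K' ⊕ opad = 8c 71 5c 5c.
Inner input = (K'⊕ipad) ∥ m = e6 1b 36 36 ∥ 61 69 6b 58 4f.
Inner hash: even-index sum = 567 mod 256 = 55; odd-index sum = 274 mod 256 = 18 → 37 12.
Outer input = (K'⊕opad) ∥ inner = 8c 71 5c 5c ∥ 37 12.
Outer hash (tag): even-index sum = 287 mod 256 = 31; odd-index sum = 223 mod 256 = 223 → 1f df.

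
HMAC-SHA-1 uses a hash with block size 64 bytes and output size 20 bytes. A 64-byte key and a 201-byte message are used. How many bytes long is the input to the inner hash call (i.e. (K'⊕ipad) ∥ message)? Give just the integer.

265

Key is 64 ≤ 64 bytes, zero-padded: |K'| = 64.
Inner input = (K'⊕ipad) ∥ m → 64 + 201 = 265 bytes.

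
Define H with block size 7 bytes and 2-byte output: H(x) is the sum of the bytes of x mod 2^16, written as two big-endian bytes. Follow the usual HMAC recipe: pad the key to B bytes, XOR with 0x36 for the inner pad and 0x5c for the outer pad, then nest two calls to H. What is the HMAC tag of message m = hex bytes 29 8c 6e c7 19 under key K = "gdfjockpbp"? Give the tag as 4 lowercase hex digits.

02dc

Key "gdfjockpbp" = 67 64 66 6a 6f 63 6b 70 62 70 is 10 bytes > B = 7, so hash it first: H(key) = 04 1a, then zero-pad to 7 bytes: K' = 04 1a 00 00 00 00 00.
K' ⊕ ipad = 32 2c 36 36 36 36 36.  K' ⊕ opad = 58 46 5c 5c 5c 5c 5c.
Inner input = (K'⊕ipad) ∥ m = 32 2c 36 36 36 36 36 ∥ 29 8c 6e c7 19.
Inner hash: sum = 50+44+54+54+54+54+54+41+140+110+199+25 = 879 → 03 6f.
Outer input = (K'⊕opad) ∥ inner = 58 46 5c 5c 5c 5c 5c ∥ 03 6f.
Outer hash (tag): sum = 88+70+92+92+92+92+92+3+111 = 732 → 02 dc.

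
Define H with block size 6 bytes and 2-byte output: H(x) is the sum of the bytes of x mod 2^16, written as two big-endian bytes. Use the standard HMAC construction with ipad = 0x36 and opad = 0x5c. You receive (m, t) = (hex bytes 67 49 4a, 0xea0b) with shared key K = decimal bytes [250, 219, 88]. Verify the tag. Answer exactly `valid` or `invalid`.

invalid

Key decimal bytes [250, 219, 88] = fa db 58 is 3 bytes ≤ B = 6; zero-pad to 6 bytes: K' = fa db 58 00 00 00.
K' ⊕ ipad = cc ed 6e 36 36 36; K' ⊕ opad = a6 87 04 5c 5c 5c.
Inner hash: sum = 204+237+110+54+54+54+103+73+74 = 963 → 03 c3.
Outer hash (recomputed tag): sum = 166+135+4+92+92+92+3+195 = 779 → 03 0b.
Recomputed tag = 030b; claimed = ea0b → mismatch.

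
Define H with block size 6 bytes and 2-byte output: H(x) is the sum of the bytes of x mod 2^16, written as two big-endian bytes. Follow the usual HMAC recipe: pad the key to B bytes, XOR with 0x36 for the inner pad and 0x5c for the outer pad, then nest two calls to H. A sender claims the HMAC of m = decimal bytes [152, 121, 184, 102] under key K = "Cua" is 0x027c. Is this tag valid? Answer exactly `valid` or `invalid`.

Key "Cua" = 43 75 61 is 3 bytes ≤ B = 6; zero-pad to 6 bytes: K' = 43 75 61 00 00 00.
K' ⊕ ipad = 75 43 57 36 36 36; K' ⊕ opad = 1f 29 3d 5c 5c 5c.
Inner hash: sum = 117+67+87+54+54+54+152+121+184+102 = 992 → 03 e0.
Outer hash (recomputed tag): sum = 31+41+61+92+92+92+3+224 = 636 → 02 7c.
Recomputed tag = 027c; claimed = 027c → match.

valid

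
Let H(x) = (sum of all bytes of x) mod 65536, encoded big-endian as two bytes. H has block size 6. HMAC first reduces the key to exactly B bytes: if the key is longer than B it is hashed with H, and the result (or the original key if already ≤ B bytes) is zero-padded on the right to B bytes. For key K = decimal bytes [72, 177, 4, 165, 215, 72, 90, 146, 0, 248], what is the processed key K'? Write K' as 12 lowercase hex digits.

|K| = 10 > B = 6, so first hash the key.
H(K): sum = 72+177+4+165+215+72+90+146+0+248 = 1189 → 04 a5.
Zero-pad H(K) = 04 a5 to 6 bytes: K' = 04 a5 00 00 00 00.

04a500000000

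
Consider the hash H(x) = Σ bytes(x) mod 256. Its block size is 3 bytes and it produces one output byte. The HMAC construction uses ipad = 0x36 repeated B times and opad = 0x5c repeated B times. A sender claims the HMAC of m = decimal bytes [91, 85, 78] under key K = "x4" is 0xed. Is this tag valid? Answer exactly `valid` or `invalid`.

invalid

Key "x4" = 78 34 is 2 bytes ≤ B = 3; zero-pad to 3 bytes: K' = 78 34 00.
K' ⊕ ipad = 4e 02 36; K' ⊕ opad = 24 68 5c.
Inner hash: sum = 78+2+54+91+85+78 = 388; mod 256 = 132 → 84.
Outer hash (recomputed tag): sum = 36+104+92+132 = 364; mod 256 = 108 → 6c.
Recomputed tag = 6c; claimed = ed → mismatch.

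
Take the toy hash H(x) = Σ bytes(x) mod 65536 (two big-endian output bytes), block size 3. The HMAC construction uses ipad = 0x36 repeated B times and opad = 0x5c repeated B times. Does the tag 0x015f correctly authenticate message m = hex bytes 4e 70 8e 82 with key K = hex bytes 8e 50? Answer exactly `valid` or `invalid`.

valid

Key hex bytes 8e 50 is 2 bytes ≤ B = 3; zero-pad to 3 bytes: K' = 8e 50 00.
K' ⊕ ipad = b8 66 36; K' ⊕ opad = d2 0c 5c.
Inner hash: sum = 184+102+54+78+112+142+130 = 802 → 03 22.
Outer hash (recomputed tag): sum = 210+12+92+3+34 = 351 → 01 5f.
Recomputed tag = 015f; claimed = 015f → match.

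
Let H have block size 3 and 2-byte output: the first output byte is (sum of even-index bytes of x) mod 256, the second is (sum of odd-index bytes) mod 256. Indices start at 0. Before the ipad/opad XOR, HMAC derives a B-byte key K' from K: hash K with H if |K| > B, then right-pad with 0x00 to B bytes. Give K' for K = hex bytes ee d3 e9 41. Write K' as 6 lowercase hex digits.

|K| = 4 > B = 3, so first hash the key.
H(K): even-index sum = 471 mod 256 = 215; odd-index sum = 276 mod 256 = 20 → d7 14.
Zero-pad H(K) = d7 14 to 3 bytes: K' = d7 14 00.

d71400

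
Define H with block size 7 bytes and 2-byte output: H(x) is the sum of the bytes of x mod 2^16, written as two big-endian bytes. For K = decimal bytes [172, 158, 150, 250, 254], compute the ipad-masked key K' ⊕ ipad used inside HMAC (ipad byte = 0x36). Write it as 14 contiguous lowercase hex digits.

9aa8a0ccc83636

Key decimal bytes [172, 158, 150, 250, 254] = ac 9e 96 fa fe is 5 bytes ≤ B = 7; zero-pad to 7 bytes: K' = ac 9e 96 fa fe 00 00.
XOR each byte with 0x36: ac⊕36=9a, 9e⊕36=a8, 96⊕36=a0, fa⊕36=cc, fe⊕36=c8, 00⊕36=36, 00⊕36=36.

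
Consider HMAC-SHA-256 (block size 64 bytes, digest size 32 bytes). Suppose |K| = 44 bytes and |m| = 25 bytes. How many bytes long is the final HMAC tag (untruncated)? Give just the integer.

The tag is one SHA-256 digest: 32 bytes.

32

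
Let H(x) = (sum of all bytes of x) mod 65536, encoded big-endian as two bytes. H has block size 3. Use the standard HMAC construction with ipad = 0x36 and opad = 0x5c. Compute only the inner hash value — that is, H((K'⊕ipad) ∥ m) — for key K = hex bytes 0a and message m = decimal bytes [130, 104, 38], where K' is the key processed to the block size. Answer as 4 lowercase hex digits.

Key hex bytes 0a is 1 byte ≤ B = 3; zero-pad to 3 bytes: K' = 0a 00 00.
K' ⊕ ipad = 3c 36 36.
Inner input = 3c 36 36 ∥ 82 68 26.
Inner hash: sum = 60+54+54+130+104+38 = 440 → 01 b8.

01b8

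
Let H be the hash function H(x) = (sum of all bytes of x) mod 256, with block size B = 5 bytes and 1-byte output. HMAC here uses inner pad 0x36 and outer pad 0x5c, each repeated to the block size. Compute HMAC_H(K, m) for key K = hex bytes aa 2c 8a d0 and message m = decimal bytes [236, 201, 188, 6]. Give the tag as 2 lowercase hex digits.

29

Key hex bytes aa 2c 8a d0 is 4 bytes ≤ B = 5; zero-pad to 5 bytes: K' = aa 2c 8a d0 00.
K' ⊕ ipad = 9c 1a bc e6 36.  K' ⊕ opad = f6 70 d6 8c 5c.
Inner input = (K'⊕ipad) ∥ m = 9c 1a bc e6 36 ∥ ec c9 bc 06.
Inner hash: sum = 156+26+188+230+54+236+201+188+6 = 1285; mod 256 = 5 → 05.
Outer input = (K'⊕opad) ∥ inner = f6 70 d6 8c 5c ∥ 05.
Outer hash (tag): sum = 246+112+214+140+92+5 = 809; mod 256 = 41 → 29.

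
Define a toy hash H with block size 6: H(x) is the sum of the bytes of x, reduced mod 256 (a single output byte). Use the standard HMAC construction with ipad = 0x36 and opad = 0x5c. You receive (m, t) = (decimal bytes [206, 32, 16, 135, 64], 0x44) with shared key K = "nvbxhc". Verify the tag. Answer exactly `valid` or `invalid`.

Key "nvbxhc" = 6e 76 62 78 68 63 is exactly B = 6 bytes: K' = 6e 76 62 78 68 63.
K' ⊕ ipad = 58 40 54 4e 5e 55; K' ⊕ opad = 32 2a 3e 24 34 3f.
Inner hash: sum = 88+64+84+78+94+85+206+32+16+135+64 = 946; mod 256 = 178 → b2.
Outer hash (recomputed tag): sum = 50+42+62+36+52+63+178 = 483; mod 256 = 227 → e3.
Recomputed tag = e3; claimed = 44 → mismatch.

invalid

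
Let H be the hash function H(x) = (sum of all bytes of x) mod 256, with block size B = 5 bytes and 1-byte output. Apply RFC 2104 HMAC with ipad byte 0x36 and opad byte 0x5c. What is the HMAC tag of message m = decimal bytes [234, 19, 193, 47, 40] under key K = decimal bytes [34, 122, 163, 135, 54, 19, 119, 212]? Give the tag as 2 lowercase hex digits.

cf

Key decimal bytes [34, 122, 163, 135, 54, 19, 119, 212] = 22 7a a3 87 36 13 77 d4 is 8 bytes > B = 5, so hash it first: H(key) = 5a, then zero-pad to 5 bytes: K' = 5a 00 00 00 00.
K' ⊕ ipad = 6c 36 36 36 36.  K' ⊕ opad = 06 5c 5c 5c 5c.
Inner input = (K'⊕ipad) ∥ m = 6c 36 36 36 36 ∥ ea 13 c1 2f 28.
Inner hash: sum = 108+54+54+54+54+234+19+193+47+40 = 857; mod 256 = 89 → 59.
Outer input = (K'⊕opad) ∥ inner = 06 5c 5c 5c 5c ∥ 59.
Outer hash (tag): sum = 6+92+92+92+92+89 = 463; mod 256 = 207 → cf.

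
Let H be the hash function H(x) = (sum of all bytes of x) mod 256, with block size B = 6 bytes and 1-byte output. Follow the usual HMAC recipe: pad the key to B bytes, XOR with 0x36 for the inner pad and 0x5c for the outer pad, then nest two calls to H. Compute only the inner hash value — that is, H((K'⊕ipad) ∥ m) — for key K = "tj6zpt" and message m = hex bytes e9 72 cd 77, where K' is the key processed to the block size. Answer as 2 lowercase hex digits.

11

Key "tj6zpt" = 74 6a 36 7a 70 74 is exactly B = 6 bytes: K' = 74 6a 36 7a 70 74.
K' ⊕ ipad = 42 5c 00 4c 46 42.
Inner input = 42 5c 00 4c 46 42 ∥ e9 72 cd 77.
Inner hash: sum = 66+92+0+76+70+66+233+114+205+119 = 1041; mod 256 = 17 → 11.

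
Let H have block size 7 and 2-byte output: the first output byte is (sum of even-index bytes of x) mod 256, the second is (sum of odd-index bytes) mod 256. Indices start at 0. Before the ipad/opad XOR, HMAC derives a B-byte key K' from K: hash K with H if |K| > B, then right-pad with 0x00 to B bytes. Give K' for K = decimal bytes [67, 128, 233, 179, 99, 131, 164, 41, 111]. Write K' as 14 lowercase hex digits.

a2df0000000000

|K| = 9 > B = 7, so first hash the key.
H(K): even-index sum = 674 mod 256 = 162; odd-index sum = 479 mod 256 = 223 → a2 df.
Zero-pad H(K) = a2 df to 7 bytes: K' = a2 df 00 00 00 00 00.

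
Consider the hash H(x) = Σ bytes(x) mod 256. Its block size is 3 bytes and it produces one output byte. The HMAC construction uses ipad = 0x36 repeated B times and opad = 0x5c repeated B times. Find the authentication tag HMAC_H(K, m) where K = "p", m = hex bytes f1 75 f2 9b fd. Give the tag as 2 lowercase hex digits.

86

Key "p" = 70 is 1 byte ≤ B = 3; zero-pad to 3 bytes: K' = 70 00 00.
K' ⊕ ipad = 46 36 36.  K' ⊕ opad = 2c 5c 5c.
Inner input = (K'⊕ipad) ∥ m = 46 36 36 ∥ f1 75 f2 9b fd.
Inner hash: sum = 70+54+54+241+117+242+155+253 = 1186; mod 256 = 162 → a2.
Outer input = (K'⊕opad) ∥ inner = 2c 5c 5c ∥ a2.
Outer hash (tag): sum = 44+92+92+162 = 390; mod 256 = 134 → 86.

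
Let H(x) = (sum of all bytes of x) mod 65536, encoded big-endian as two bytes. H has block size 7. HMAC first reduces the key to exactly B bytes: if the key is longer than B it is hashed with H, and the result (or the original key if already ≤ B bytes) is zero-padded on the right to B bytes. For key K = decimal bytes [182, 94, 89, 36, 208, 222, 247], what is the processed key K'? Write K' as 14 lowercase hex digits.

Key decimal bytes [182, 94, 89, 36, 208, 222, 247] = b6 5e 59 24 d0 de f7 is exactly B = 7 bytes: K' = b6 5e 59 24 d0 de f7.

b65e5924d0def7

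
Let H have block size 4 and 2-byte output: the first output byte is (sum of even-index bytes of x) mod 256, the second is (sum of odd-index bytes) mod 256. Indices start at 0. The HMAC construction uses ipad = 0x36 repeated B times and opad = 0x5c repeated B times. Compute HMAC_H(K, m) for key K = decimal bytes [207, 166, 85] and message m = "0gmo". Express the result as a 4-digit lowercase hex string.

95f2

Key decimal bytes [207, 166, 85] = cf a6 55 is 3 bytes ≤ B = 4; zero-pad to 4 bytes: K' = cf a6 55 00.
K' ⊕ ipad = f9 90 63 36.  K' ⊕ opad = 93 fa 09 5c.
Inner input = (K'⊕ipad) ∥ m = f9 90 63 36 ∥ 30 67 6d 6f.
Inner hash: even-index sum = 505 mod 256 = 249; odd-index sum = 412 mod 256 = 156 → f9 9c.
Outer input = (K'⊕opad) ∥ inner = 93 fa 09 5c ∥ f9 9c.
Outer hash (tag): even-index sum = 405 mod 256 = 149; odd-index sum = 498 mod 256 = 242 → 95 f2.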